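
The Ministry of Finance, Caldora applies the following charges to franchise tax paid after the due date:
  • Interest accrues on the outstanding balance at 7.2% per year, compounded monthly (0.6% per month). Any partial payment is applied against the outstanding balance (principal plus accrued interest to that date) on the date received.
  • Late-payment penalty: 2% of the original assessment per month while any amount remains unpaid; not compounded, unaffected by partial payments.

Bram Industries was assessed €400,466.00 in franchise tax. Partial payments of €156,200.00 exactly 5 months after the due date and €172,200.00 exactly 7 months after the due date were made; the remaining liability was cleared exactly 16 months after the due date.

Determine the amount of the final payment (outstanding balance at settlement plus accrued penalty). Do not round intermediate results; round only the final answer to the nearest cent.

€220,290.03

Balance at month 5: €400,466.0000 × (1 + 0.006)^5 = €412,625.0154…
After €156,200.00 payment: €412,625.0154… − €156,200.00 = €256,425.0154…
Balance at month 7: €256,425.0154… × (1 + 0.006)^2 = €259,511.3468…
After €172,200.00 payment: €259,511.3468… − €172,200.00 = €87,311.3468…
Balance at month 16: €87,311.3468… × (1 + 0.006)^9 = €92,140.9136…
Penalty: 16 × 2% × €400,466.00 = €128,149.12
Final settlement = outstanding balance + penalty = €92,140.9136… + €128,149.12 = €220,290.03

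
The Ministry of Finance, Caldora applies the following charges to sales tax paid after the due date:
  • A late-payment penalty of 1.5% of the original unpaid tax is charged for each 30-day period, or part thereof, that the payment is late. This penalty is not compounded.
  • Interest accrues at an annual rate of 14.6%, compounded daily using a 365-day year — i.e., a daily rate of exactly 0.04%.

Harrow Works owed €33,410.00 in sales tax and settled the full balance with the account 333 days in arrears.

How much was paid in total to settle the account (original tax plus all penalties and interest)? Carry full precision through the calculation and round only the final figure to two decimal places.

Penalty periods: ⌈333/30⌉ = 12; penalty = 12 × 1.5% × €33,410.00 = €6,013.80
Interest: €33,410.00 × ((1 + 0.0004)^333 − 1) = €33,410.00 × 0.14244804… = €4,759.1892…
Total = €33,410.00 + €6,013.8000 + €4,759.1892… = €44,182.99

€44,182.99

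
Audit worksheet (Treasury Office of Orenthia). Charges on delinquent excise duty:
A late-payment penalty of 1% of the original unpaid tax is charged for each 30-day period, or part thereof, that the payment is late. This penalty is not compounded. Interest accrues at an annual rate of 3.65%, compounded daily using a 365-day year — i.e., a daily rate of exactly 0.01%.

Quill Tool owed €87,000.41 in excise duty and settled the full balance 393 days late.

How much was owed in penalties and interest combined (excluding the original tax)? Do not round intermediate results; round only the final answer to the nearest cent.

€15,667.07

Penalty periods: ⌈393/30⌉ = 14; penalty = 14 × 1% × €87,000.41 = €12,180.06…
Interest: €87,000.41 × ((1 + 0.0001)^393 − 1) = €87,000.41 × 0.04008042… = €3,487.0128…
Penalties + interest = €12,180.0574 + €3,487.0128… = €15,667.07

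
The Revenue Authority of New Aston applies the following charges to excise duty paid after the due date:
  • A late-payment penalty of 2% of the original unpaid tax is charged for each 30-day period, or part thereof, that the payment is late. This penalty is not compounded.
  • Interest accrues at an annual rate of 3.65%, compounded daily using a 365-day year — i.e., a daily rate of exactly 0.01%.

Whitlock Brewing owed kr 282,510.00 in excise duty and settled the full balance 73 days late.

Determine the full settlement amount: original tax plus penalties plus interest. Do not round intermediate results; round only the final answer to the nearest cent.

kr 301,530.36

Penalty periods: ⌈73/30⌉ = 3; penalty = 3 × 2% × kr 282,510.00 = kr 16,950.60
Interest: kr 282,510.00 × ((1 + 0.0001)^73 − 1) = kr 282,510.00 × 0.00732634… = kr 2,069.7650…
Total = kr 282,510.00 + kr 16,950.6000 + kr 2,069.7650… = kr 301,530.36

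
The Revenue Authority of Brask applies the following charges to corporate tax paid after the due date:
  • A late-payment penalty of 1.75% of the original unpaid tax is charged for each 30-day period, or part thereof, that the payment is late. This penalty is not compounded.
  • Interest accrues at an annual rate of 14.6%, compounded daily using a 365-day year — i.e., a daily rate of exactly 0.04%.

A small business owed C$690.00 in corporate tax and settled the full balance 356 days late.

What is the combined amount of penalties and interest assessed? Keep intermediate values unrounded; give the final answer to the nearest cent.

C$250.47

Penalty periods: ⌈356/30⌉ = 12; penalty = 12 × 1.75% × C$690.00 = C$144.90
Interest: C$690.00 × ((1 + 0.0004)^356 − 1) = C$690.00 × 0.15300494… = C$105.5734…
Penalties + interest = C$144.9000 + C$105.5734… = C$250.47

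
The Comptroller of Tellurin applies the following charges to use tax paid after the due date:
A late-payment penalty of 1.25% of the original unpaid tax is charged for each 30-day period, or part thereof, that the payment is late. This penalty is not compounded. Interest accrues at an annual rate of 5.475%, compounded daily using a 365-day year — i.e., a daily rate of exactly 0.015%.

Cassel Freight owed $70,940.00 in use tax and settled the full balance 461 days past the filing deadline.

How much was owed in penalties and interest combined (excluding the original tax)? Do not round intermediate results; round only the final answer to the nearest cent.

$19,266.69

Penalty periods: ⌈461/30⌉ = 16; penalty = 16 × 1.25% × $70,940.00 = $14,188.00
Interest: $70,940.00 × ((1 + 0.00015)^461 − 1) = $70,940.00 × 0.07159138… = $5,078.6925…
Penalties + interest = $14,188.0000 + $5,078.6925… = $19,266.69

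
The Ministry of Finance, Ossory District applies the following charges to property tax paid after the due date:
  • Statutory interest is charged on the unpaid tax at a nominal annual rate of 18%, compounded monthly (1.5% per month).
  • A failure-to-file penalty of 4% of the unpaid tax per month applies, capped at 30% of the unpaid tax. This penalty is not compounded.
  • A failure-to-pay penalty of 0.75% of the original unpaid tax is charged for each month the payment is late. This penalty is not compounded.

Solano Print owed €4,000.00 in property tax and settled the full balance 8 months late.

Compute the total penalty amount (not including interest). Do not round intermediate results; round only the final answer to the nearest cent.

€1,440.00

Failure-to-file: 8 × 4% × €4,000.00 = €1,280.00, capped at 30% × €4,000.00 = €1,200.00
Failure-to-pay penalty: 8 × 0.75% × €4,000.00 = €240.00
Total penalty = €1,200.00 + €240.00 = €1,440.00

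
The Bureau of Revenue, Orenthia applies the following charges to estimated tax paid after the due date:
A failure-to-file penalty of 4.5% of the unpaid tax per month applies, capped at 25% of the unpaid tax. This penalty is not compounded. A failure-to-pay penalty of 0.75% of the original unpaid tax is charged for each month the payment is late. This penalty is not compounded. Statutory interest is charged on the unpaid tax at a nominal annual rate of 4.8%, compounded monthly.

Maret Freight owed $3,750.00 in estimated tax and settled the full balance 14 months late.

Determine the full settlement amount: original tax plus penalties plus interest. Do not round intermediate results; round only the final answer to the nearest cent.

Failure-to-file: 14 × 4.5% × $3,750.00 = $2,362.50, capped at 25% × $3,750.00 = $937.50
Failure-to-pay penalty: 14 × 0.75% × $3,750.00 = $393.75
Interest (4.8%/yr ÷ 12 = 0.4%/month): $3,750.00 × ((1 + 0.004)^14 − 1) = $215.5483…
Total = $3,750.00 + $1,331.2500 + $215.5483… = $5,296.80

$5,296.80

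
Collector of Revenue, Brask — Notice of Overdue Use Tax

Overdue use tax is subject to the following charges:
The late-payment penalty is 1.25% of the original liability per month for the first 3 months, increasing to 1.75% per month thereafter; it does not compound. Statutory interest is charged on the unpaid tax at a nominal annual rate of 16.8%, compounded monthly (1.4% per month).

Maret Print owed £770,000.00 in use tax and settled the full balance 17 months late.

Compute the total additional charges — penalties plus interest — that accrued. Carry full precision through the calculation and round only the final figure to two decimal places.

Penalty, months 1–3: 3 × 1.25% × £770,000.00 = £28,875.00
Penalty, months 4–17: 14 × 1.75% × £770,000.00 = £188,650.00
Interest: £770,000.00 × ((1 + 0.014)^17 − 1) = £770,000.00 × 0.2666168… = £205,294.9155…
Penalties + interest = £217,525.0000 + £205,294.9155… = £422,819.92

£422,819.92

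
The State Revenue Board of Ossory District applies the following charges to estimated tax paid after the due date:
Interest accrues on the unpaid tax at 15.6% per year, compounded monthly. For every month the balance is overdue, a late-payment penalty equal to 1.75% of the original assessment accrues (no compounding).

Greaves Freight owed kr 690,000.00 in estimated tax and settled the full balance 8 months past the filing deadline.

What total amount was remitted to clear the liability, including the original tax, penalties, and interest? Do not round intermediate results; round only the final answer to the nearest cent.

Late-payment penalty: 8 × 1.75% × kr 690,000.00 = kr 96,600.00
Interest (15.6%/yr ÷ 12 = 1.3%/month): kr 690,000.00 × ((1 + 0.013)^8 − 1) = kr 75,111.3660…
Total = kr 690,000.00 + kr 96,600.0000 + kr 75,111.3660… = kr 861,711.37

kr 861,711.37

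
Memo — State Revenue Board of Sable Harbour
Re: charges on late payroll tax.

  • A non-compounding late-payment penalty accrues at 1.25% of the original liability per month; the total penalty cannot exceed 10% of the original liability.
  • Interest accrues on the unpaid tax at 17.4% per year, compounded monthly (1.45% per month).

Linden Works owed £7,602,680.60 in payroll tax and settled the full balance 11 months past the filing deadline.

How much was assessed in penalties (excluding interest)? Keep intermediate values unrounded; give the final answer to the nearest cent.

Penalty (uncapped): 11 × 1.25% × £7,602,680.60 = £1,045,368.58…; cap = 10% × £7,602,680.60 = £760,268.06 → penalty = £760,268.06

£760,268.06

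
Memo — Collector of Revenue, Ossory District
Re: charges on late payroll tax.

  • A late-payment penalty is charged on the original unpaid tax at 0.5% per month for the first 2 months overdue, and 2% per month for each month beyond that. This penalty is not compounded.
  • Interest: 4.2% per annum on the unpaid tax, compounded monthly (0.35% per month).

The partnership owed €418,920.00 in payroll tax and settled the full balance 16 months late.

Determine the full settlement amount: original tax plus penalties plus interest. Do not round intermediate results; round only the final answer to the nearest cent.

€564,492.31

Penalty, months 1–2: 2 × 0.5% × €418,920.00 = €4,189.20
Penalty, months 3–16: 14 × 2% × €418,920.00 = €117,297.60
Interest: €418,920.00 × ((1 + 0.0035)^16 − 1) = €418,920.00 × 0.0574943… = €24,085.5060…
Total = €418,920.00 + €121,486.8000 + €24,085.5060… = €564,492.31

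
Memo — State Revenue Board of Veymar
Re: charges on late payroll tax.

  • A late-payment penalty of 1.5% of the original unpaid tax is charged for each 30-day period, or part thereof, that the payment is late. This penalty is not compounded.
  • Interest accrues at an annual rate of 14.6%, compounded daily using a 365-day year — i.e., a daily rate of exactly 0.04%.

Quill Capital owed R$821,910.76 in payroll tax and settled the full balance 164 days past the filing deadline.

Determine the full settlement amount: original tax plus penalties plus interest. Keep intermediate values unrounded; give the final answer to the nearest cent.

R$951,596.37

Penalty periods: ⌈164/30⌉ = 6; penalty = 6 × 1.5% × R$821,910.76 = R$73,971.97…
Interest: R$821,910.76 × ((1 + 0.0004)^164 − 1) = R$821,910.76 × 0.06778551… = R$55,713.6369…
Total = R$821,910.76 + R$73,971.9684 + R$55,713.6369… = R$951,596.37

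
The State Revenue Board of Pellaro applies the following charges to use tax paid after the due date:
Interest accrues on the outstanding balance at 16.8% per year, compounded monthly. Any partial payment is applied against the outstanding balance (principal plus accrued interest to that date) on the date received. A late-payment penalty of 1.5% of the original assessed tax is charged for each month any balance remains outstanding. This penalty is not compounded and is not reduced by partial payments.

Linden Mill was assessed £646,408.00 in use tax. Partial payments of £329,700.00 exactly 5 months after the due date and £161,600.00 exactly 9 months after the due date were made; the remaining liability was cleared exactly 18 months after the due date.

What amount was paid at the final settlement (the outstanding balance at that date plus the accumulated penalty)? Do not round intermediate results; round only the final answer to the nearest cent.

Monthly rate = 16.8% ÷ 12 = 1.4%
Balance at month 5: £646,408.0000 × (1 + 0.014)^5 = £692,941.3816…
After £329,700.00 payment: £692,941.3816… − £329,700.00 = £363,241.3816…
Balance at month 9: £363,241.3816… × (1 + 0.014)^4 = £384,014.0718…
After £161,600.00 payment: £384,014.0718… − £161,600.00 = £222,414.0718…
Balance at month 18: £222,414.0718… × (1 + 0.014)^9 = £252,059.9558…
Penalty: 18 × 1.5% × £646,408.00 = £174,530.16
Final settlement = outstanding balance + penalty = £252,059.9558… + £174,530.16 = £426,590.12

£426,590.12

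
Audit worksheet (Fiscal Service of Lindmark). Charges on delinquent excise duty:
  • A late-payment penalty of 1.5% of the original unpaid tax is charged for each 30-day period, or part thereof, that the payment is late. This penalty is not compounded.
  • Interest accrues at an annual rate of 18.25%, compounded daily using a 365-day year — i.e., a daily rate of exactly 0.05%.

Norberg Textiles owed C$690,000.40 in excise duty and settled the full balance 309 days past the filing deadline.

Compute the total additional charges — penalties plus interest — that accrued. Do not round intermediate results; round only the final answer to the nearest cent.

C$229,100.29

Penalty periods: ⌈309/30⌉ = 11; penalty = 11 × 1.5% × C$690,000.40 = C$113,850.07…
Interest: C$690,000.40 × ((1 + 0.0005)^309 − 1) = C$690,000.40 × 0.16702922… = C$115,250.2256…
Penalties + interest = C$113,850.0660 + C$115,250.2256… = C$229,100.29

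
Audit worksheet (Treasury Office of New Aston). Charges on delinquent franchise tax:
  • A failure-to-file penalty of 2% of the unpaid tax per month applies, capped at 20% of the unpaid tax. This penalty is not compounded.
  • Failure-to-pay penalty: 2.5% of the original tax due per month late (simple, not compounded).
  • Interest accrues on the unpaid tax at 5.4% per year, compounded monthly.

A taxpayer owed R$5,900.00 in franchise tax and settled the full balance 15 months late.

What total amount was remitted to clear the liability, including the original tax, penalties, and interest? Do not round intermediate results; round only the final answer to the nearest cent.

R$9,703.54

Failure-to-file: 15 × 2% × R$5,900.00 = R$1,770.00, capped at 20% × R$5,900.00 = R$1,180.00
Failure-to-pay penalty: 15 × 2.5% × R$5,900.00 = R$2,212.50
Interest (5.4%/yr ÷ 12 = 0.45%/month): R$5,900.00 × ((1 + 0.0045)^15 − 1) = R$411.0428…
Total = R$5,900.00 + R$3,392.5000 + R$411.0428… = R$9,703.54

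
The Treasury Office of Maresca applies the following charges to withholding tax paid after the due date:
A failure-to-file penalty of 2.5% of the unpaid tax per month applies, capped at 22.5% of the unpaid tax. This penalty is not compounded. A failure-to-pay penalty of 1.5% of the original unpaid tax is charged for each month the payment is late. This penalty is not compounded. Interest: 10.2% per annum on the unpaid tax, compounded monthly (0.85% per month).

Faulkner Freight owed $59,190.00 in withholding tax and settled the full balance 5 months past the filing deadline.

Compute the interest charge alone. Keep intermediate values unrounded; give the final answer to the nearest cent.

Interest: $59,190.00 × ((1 + 0.0085)^5 − 1) = $59,190.00 × 0.0432287… = $2,558.7048…

$2,558.70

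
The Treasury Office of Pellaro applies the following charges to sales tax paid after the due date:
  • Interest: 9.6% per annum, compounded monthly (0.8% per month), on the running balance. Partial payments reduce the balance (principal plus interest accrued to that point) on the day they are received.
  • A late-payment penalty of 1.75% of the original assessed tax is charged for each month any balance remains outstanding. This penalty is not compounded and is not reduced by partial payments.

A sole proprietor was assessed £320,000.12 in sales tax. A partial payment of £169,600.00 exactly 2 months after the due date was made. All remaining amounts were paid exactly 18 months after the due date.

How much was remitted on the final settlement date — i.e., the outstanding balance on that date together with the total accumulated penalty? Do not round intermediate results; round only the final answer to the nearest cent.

Balance at month 2: £320,000.1200 × (1 + 0.008)^2 = £325,140.6019…
After £169,600.00 payment: £325,140.6019… − £169,600.00 = £155,540.6019…
Balance at month 18: £155,540.6019… × (1 + 0.008)^16 = £176,690.1295…
Penalty: 18 × 1.75% × £320,000.12 = £100,800.04…
Final settlement = outstanding balance + penalty = £176,690.1295… + £100,800.04… = £277,490.17

£277,490.17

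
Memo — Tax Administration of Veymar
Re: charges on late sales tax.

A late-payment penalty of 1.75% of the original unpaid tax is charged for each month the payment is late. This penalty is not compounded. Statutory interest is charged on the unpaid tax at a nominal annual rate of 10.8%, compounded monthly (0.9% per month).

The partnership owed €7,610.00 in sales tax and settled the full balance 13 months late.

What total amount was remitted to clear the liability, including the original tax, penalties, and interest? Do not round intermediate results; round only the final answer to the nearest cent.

Late-payment penalty = 1.75% × €7,610.00 × 13 mo = €1,731.28…
Interest: €7,610.00 × ((1 + 0.009)^13 − 1) = €7,610.00 × 0.1235313… = €940.0729…
Total = €7,610.00 + €1,731.2750 + €940.0729… = €10,281.35

€10,281.35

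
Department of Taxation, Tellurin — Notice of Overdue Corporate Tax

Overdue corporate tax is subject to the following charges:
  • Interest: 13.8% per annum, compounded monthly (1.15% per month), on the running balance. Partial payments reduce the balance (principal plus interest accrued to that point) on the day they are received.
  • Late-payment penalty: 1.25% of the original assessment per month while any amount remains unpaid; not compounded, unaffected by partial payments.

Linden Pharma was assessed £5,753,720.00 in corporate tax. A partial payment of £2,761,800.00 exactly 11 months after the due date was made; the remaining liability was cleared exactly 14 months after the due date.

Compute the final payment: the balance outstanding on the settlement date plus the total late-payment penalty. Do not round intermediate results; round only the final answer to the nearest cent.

£4,901,320.80

Balance at month 11: £5,753,720.0000 × (1 + 0.0115)^11 = £6,524,894.3142…
After £2,761,800.00 payment: £6,524,894.3142… − £2,761,800.00 = £3,763,094.3142…
Balance at month 14: £3,763,094.3142… × (1 + 0.0115)^3 = £3,894,419.7990…
Penalty: 14 × 1.25% × £5,753,720.00 = £1,006,901.00
Final settlement = outstanding balance + penalty = £3,894,419.7990… + £1,006,901.00 = £4,901,320.80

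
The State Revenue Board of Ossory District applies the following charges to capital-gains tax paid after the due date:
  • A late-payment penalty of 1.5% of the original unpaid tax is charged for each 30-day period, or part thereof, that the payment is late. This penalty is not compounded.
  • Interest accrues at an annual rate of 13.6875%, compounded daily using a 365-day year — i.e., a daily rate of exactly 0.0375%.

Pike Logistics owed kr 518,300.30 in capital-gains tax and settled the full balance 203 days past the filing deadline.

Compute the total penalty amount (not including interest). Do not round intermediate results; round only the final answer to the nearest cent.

kr 54,421.53

Penalty periods: ⌈203/30⌉ = 7; penalty = 7 × 1.5% × kr 518,300.30 = kr 54,421.53…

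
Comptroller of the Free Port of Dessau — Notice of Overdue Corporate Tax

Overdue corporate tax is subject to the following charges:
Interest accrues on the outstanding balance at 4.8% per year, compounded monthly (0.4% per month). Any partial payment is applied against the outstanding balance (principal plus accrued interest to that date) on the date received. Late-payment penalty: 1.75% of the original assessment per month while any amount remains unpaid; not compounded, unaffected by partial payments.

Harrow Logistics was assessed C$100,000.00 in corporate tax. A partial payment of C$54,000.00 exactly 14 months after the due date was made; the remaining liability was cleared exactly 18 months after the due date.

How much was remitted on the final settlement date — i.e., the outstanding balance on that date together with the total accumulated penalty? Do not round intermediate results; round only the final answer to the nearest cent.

C$84,080.90

Balance at month 14: C$100,000.0000 × (1 + 0.004)^14 = C$105,747.9554…
After C$54,000.00 payment: C$105,747.9554… − C$54,000.00 = C$51,747.9554…
Balance at month 18: C$51,747.9554… × (1 + 0.004)^4 = C$52,580.9038…
Penalty: 18 × 1.75% × C$100,000.00 = C$31,500.00
Final settlement = outstanding balance + penalty = C$52,580.9038… + C$31,500.00 = C$84,080.90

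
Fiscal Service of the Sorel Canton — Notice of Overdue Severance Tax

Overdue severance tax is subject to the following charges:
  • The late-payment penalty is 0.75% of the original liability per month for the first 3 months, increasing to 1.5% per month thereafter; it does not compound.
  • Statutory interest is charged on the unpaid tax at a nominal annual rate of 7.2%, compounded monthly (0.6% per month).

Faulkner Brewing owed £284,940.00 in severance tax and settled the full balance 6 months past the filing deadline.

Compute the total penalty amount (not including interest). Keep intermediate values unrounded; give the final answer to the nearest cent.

Penalty, months 1–3: 3 × 0.75% × £284,940.00 = £6,411.15
Penalty, months 4–6: 3 × 1.5% × £284,940.00 = £12,822.30
Total penalty = £6,411.15 + £12,822.30 = £19,233.45

£19,233.45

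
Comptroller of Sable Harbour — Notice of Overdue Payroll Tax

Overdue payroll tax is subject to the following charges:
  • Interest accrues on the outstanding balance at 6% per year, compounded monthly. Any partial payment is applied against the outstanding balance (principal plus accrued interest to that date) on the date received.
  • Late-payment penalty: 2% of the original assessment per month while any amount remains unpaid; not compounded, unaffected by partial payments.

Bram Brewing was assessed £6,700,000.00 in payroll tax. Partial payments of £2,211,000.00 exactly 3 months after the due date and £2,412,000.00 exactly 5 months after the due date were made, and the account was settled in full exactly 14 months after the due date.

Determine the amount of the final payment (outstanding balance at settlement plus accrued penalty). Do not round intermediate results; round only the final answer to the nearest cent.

Monthly rate = 6% ÷ 12 = 0.5%
Balance at month 3: £6,700,000.0000 × (1 + 0.005)^3 = £6,801,003.3375
After £2,211,000.00 payment: £6,801,003.3375 − £2,211,000.00 = £4,590,003.3375
Balance at month 5: £4,590,003.3375 × (1 + 0.005)^2 = £4,636,018.1210…
After £2,412,000.00 payment: £4,636,018.1210… − £2,412,000.00 = £2,224,018.1210…
Balance at month 14: £2,224,018.1210… × (1 + 0.005)^9 = £2,326,124.0809…
Penalty: 14 × 2% × £6,700,000.00 = £1,876,000.00
Final settlement = outstanding balance + penalty = £2,326,124.0809… + £1,876,000.00 = £4,202,124.08

£4,202,124.08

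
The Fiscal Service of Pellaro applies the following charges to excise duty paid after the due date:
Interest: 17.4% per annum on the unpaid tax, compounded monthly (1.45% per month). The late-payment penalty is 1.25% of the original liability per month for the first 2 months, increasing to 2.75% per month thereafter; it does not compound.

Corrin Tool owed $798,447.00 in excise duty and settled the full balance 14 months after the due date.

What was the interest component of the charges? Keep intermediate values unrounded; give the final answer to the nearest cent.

Interest: $798,447.00 × ((1 + 0.0145)^14 − 1) = $798,447.00 × 0.2232880… = $178,283.6420…

$178,283.64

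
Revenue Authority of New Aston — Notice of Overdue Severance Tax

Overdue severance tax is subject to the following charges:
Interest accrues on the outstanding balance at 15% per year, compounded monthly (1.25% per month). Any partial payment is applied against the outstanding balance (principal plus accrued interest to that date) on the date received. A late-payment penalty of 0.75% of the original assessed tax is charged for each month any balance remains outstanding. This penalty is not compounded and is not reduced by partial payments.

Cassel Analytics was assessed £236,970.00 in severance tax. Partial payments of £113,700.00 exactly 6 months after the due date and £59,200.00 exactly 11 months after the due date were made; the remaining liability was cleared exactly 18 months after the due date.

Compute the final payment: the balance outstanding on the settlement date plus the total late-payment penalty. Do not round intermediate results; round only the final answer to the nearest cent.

Balance at month 6: £236,970.0000 × (1 + 0.0125)^6 = £255,307.4923…
After £113,700.00 payment: £255,307.4923… − £113,700.00 = £141,607.4923…
Balance at month 11: £141,607.4923… × (1 + 0.0125)^5 = £150,682.0054…
After £59,200.00 payment: £150,682.0054… − £59,200.00 = £91,482.0054…
Balance at month 18: £91,482.0054… × (1 + 0.0125)^7 = £99,793.1886…
Penalty: 18 × 0.75% × £236,970.00 = £31,990.95
Final settlement = outstanding balance + penalty = £99,793.1886… + £31,990.95 = £131,784.14

£131,784.14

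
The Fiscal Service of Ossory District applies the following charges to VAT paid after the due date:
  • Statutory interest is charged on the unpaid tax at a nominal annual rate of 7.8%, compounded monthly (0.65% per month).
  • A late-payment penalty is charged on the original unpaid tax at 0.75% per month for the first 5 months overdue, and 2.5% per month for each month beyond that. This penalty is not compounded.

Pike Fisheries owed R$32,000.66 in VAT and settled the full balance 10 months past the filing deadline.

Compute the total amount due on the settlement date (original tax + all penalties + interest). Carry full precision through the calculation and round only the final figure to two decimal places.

R$39,342.72

Penalty, months 1–5: 5 × 0.75% × R$32,000.66 = R$1,200.02…
Penalty, months 6–10: 5 × 2.5% × R$32,000.66 = R$4,000.08…
Interest: R$32,000.66 × ((1 + 0.0065)^10 − 1) = R$32,000.66 × 0.0669346… = R$2,141.9508…
Total = R$32,000.66 + R$5,200.1073… + R$2,141.9508… = R$39,342.72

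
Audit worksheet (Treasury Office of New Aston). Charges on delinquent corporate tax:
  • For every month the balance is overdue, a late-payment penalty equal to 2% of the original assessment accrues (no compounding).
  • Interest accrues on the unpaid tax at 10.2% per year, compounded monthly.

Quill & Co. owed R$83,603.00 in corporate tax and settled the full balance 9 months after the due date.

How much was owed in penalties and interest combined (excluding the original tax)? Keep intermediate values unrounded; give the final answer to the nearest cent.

Late-payment penalty: 9 × 2% × R$83,603.00 = R$15,048.54
Interest (10.2%/yr ÷ 12 = 0.85%/month): R$83,603.00 × ((1 + 0.0085)^9 − 1) = R$6,617.4491…
Penalties + interest = R$15,048.5400 + R$6,617.4491… = R$21,665.99

R$21,665.99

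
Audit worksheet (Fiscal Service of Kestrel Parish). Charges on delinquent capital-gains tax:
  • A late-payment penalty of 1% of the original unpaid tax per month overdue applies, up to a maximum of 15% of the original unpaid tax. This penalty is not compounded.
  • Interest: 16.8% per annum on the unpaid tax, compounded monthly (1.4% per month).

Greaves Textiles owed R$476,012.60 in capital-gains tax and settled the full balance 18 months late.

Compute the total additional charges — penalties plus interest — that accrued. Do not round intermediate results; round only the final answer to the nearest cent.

R$206,755.79

Penalty (uncapped): 18 × 1% × R$476,012.60 = R$85,682.27…; cap = 15% × R$476,012.60 = R$71,401.89 → penalty = R$71,401.89
Interest: R$476,012.60 × ((1 + 0.014)^18 − 1) = R$476,012.60 × 0.2843494… = R$135,353.9011…
Penalties + interest = R$71,401.8900 + R$135,353.9011… = R$206,755.79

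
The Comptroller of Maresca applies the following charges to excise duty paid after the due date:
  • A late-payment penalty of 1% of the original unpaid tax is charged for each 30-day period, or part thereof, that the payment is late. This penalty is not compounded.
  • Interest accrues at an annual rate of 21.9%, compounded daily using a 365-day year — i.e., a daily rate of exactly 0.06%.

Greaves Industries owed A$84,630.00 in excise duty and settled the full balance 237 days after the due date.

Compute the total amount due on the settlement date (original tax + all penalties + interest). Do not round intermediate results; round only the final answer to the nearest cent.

A$104,328.31

Penalty periods: ⌈237/30⌉ = 8; penalty = 8 × 1% × A$84,630.00 = A$6,770.40
Interest: A$84,630.00 × ((1 + 0.0006)^237 − 1) = A$84,630.00 × 0.15275803… = A$12,927.9120…
Total = A$84,630.00 + A$6,770.4000 + A$12,927.9120… = A$104,328.31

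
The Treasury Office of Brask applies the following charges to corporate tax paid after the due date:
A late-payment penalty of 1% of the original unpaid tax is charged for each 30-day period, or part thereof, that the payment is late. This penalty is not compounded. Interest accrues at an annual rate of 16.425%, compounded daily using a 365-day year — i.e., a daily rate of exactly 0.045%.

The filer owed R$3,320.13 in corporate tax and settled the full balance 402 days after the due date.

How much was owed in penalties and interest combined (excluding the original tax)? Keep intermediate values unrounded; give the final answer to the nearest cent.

R$1,123.02

Penalty periods: ⌈402/30⌉ = 14; penalty = 14 × 1% × R$3,320.13 = R$464.82…
Interest: R$3,320.13 × ((1 + 0.00045)^402 − 1) = R$3,320.13 × 0.19824659… = R$658.2044…
Penalties + interest = R$464.8182 + R$658.2044… = R$1,123.02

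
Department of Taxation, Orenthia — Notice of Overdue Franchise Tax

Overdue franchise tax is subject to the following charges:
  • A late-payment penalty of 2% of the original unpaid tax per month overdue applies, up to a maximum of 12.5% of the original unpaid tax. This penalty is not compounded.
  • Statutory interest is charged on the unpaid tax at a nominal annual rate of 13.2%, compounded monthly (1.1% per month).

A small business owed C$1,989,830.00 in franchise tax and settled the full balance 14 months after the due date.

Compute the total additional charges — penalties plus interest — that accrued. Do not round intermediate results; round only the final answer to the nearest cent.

Penalty (uncapped): 14 × 2% × C$1,989,830.00 = C$557,152.40; cap = 12.5% × C$1,989,830.00 = C$248,728.75 → penalty = C$248,728.75
Interest: C$1,989,830.00 × ((1 + 0.011)^14 − 1) = C$1,989,830.00 × 0.1655105… = C$329,337.6935…
Penalties + interest = C$248,728.7500 + C$329,337.6935… = C$578,066.44

C$578,066.44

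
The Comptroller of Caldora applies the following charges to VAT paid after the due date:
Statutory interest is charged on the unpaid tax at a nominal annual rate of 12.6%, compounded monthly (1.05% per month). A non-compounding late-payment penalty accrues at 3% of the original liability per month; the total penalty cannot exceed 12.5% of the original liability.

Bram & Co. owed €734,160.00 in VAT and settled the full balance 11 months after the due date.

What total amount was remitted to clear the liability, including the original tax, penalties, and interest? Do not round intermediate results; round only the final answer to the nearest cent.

Penalty (uncapped): 11 × 3% × €734,160.00 = €242,272.80; cap = 12.5% × €734,160.00 = €91,770.00 → penalty = €91,770.00
Interest: €734,160.00 × ((1 + 0.0105)^11 − 1) = €734,160.00 × 0.1217588… = €89,390.4618…
Total = €734,160.00 + €91,770.0000 + €89,390.4618… = €915,320.46

€915,320.46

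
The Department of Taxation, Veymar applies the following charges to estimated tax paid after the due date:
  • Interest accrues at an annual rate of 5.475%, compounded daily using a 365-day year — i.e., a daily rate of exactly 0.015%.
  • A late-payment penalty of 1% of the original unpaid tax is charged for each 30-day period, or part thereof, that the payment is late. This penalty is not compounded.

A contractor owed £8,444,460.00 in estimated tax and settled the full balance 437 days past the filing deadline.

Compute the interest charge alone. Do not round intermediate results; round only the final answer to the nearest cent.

Interest: £8,444,460.00 × ((1 + 0.00015)^437 − 1) = £8,444,460.00 × 0.06774087… = £572,035.1052…

£572,035.11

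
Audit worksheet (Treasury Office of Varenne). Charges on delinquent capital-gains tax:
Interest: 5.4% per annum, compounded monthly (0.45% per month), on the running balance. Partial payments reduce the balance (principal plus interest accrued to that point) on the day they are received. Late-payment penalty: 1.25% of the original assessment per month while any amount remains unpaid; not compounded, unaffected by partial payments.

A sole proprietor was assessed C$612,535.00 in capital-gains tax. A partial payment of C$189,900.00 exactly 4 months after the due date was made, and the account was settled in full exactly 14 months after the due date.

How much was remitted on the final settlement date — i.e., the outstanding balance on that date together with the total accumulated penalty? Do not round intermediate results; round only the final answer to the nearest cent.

C$560,847.01

Balance at month 4: C$612,535.0000 × (1 + 0.0045)^4 = C$623,635.2765…
After C$189,900.00 payment: C$623,635.2765… − C$189,900.00 = C$433,735.2765…
Balance at month 14: C$433,735.2765… × (1 + 0.0045)^10 = C$453,653.3857…
Penalty: 14 × 1.25% × C$612,535.00 = C$107,193.63…
Final settlement = outstanding balance + penalty = C$453,653.3857… + C$107,193.63… = C$560,847.01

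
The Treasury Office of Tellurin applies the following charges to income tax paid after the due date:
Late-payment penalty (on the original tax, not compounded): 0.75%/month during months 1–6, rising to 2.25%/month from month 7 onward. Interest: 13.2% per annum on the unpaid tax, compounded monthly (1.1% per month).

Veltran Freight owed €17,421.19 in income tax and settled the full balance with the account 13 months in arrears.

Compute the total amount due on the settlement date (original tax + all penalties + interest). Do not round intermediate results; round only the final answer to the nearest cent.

Penalty, months 1–6: 6 × 0.75% × €17,421.19 = €783.95…
Penalty, months 7–13: 7 × 2.25% × €17,421.19 = €2,743.84…
Interest: €17,421.19 × ((1 + 0.011)^13 − 1) = €17,421.19 × 0.1528293… = €2,662.4691…
Total = €17,421.19 + €3,527.7910… + €2,662.4691… = €23,611.45

€23,611.45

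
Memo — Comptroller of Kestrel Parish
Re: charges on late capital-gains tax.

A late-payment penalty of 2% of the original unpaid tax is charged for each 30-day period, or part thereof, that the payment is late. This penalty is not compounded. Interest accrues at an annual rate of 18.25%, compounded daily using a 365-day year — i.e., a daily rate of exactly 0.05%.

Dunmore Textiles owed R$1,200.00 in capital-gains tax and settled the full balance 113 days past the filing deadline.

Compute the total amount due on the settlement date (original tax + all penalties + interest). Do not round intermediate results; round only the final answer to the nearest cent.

R$1,365.73

Penalty periods: ⌈113/30⌉ = 4; penalty = 4 × 2% × R$1,200.00 = R$96.00
Interest: R$1,200.00 × ((1 + 0.0005)^113 − 1) = R$1,200.00 × 0.05811167… = R$69.7340…
Total = R$1,200.00 + R$96.0000 + R$69.7340… = R$1,365.73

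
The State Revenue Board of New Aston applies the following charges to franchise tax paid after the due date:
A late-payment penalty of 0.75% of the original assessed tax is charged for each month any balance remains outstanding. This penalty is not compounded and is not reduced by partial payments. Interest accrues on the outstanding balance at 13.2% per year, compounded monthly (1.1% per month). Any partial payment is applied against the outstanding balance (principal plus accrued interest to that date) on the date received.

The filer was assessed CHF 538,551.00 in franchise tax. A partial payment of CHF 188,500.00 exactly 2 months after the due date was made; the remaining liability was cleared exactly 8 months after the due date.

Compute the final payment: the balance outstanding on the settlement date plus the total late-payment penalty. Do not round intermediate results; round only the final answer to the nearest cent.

CHF 418,833.67

Balance at month 2: CHF 538,551.0000 × (1 + 0.011)^2 = CHF 550,464.2867…
After CHF 188,500.00 payment: CHF 550,464.2867… − CHF 188,500.00 = CHF 361,964.2867…
Balance at month 8: CHF 361,964.2867… × (1 + 0.011)^6 = CHF 386,520.6101…
Penalty: 8 × 0.75% × CHF 538,551.00 = CHF 32,313.06
Final settlement = outstanding balance + penalty = CHF 386,520.6101… + CHF 32,313.06 = CHF 418,833.67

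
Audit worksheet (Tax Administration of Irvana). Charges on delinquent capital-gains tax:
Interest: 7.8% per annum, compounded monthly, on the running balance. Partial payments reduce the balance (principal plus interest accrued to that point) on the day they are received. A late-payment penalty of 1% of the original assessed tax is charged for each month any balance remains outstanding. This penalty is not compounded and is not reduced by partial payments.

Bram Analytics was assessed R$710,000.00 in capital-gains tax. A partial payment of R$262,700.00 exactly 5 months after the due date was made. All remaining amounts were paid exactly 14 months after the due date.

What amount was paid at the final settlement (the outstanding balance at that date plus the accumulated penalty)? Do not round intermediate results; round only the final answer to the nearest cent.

Monthly rate = 7.8% ÷ 12 = 0.65%
Balance at month 5: R$710,000.0000 × (1 + 0.0065)^5 = R$733,376.9312…
After R$262,700.00 payment: R$733,376.9312… − R$262,700.00 = R$470,676.9312…
Balance at month 14: R$470,676.9312… × (1 + 0.0065)^9 = R$498,938.3956…
Penalty: 14 × 1% × R$710,000.00 = R$99,400.00
Final settlement = outstanding balance + penalty = R$498,938.3956… + R$99,400.00 = R$598,338.40

R$598,338.40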